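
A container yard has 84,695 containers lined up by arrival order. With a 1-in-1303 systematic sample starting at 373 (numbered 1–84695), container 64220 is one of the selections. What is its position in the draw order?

k = 1303
position = (64220 − 373)/1303 + 1 = 63847/1303 + 1 = 49 + 1 = 50

50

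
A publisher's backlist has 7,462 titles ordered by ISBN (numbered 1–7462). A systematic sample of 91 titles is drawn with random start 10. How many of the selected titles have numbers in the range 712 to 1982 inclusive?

16

k = 7462/91 = 82
First selection ≥ 712: 10 + ⌈(712−10)/82⌉·82 = 10 + 9×82 = 748
Last selection ≤ 1982: 10 + ⌊(1982−10)/82⌋·82 = 10 + 24×82 = 1978
Count = 24 − 9 + 1 = 16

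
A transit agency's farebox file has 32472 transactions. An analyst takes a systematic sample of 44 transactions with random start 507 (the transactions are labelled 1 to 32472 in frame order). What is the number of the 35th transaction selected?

25599

k = 32472/44 = 738
35th selection = r + (35−1)·k = 507 + 34×738 = 507 + 25092 = 25599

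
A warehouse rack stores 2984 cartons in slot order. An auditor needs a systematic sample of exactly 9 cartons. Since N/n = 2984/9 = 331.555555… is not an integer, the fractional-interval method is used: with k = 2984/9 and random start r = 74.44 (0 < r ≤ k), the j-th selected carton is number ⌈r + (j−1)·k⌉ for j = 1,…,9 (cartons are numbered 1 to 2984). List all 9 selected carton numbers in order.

75, 406, 738, 1070, 1401, 1733, 2064, 2396, 2727

j=1: r + 0k = 74.44 → ⌈·⌉ = 75
j=2: r + 1k = 405.995555… → ⌈·⌉ = 406
j=3: r + 2k = 737.551111… → ⌈·⌉ = 738
j=4: r + 3k = 1069.106666… → ⌈·⌉ = 1070
j=5: r + 4k = 1400.662222… → ⌈·⌉ = 1401
j=6: r + 5k = 1732.217777… → ⌈·⌉ = 1733
j=7: r + 6k = 2063.773333… → ⌈·⌉ = 2064
j=8: r + 7k = 2395.328888… → ⌈·⌉ = 2396
j=9: r + 8k = 2726.884444… → ⌈·⌉ = 2727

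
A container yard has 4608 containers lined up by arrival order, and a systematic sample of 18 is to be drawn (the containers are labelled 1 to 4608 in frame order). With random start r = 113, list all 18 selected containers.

113, 369, 625, 881, 1137, 1393, 1649, 1905, 2161, 2417, 2673, 2929, 3185, 3441, 3697, 3953, 4209, 4465

k = N/n = 4608/18 = 256
container 1: 113
container 2: 113 + 256 = 369
container 3: 369 + 256 = 625
container 4: 625 + 256 = 881
container 5: 881 + 256 = 1137
container 6: 1137 + 256 = 1393
container 7: 1393 + 256 = 1649
container 8: 1649 + 256 = 1905
container 9: 1905 + 256 = 2161
container 10: 2161 + 256 = 2417
container 11: 2417 + 256 = 2673
container 12: 2673 + 256 = 2929
container 13: 2929 + 256 = 3185
container 14: 3185 + 256 = 3441
container 15: 3441 + 256 = 3697
container 16: 3697 + 256 = 3953
container 17: 3953 + 256 = 4209
container 18: 4209 + 256 = 4465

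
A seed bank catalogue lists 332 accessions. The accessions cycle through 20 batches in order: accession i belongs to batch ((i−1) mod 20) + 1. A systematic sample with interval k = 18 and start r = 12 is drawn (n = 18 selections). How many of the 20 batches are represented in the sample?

10

Consecutive selections differ by k = 18, so their batch numbers differ by 18 mod 20 = 18.
gcd(18, 20) = 2, so the sample visits 20/2 = 10 distinct residues mod 20.
Start 12 is batch 12; the batches hit are 2, 4, 6, 8, 10, 12, 14, 16, 18, 20.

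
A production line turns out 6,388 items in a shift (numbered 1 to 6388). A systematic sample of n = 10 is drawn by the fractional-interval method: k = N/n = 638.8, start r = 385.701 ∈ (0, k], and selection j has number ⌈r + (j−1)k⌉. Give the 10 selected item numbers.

j=1: r + 0k = 385.701 → ⌈·⌉ = 386
j=2: r + 1k = 1024.501 → ⌈·⌉ = 1025
j=3: r + 2k = 1663.301 → ⌈·⌉ = 1664
j=4: r + 3k = 2302.101 → ⌈·⌉ = 2303
j=5: r + 4k = 2940.901 → ⌈·⌉ = 2941
j=6: r + 5k = 3579.701 → ⌈·⌉ = 3580
j=7: r + 6k = 4218.501 → ⌈·⌉ = 4219
j=8: r + 7k = 4857.301 → ⌈·⌉ = 4858
j=9: r + 8k = 5496.101 → ⌈·⌉ = 5497
j=10: r + 9k = 6134.901 → ⌈·⌉ = 6135

386, 1025, 1664, 2303, 2941, 3580, 4219, 4858, 5497, 6135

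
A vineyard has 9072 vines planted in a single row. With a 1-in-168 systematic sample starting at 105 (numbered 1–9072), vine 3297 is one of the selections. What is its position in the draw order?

k = 168
position = (3297 − 105)/168 + 1 = 3192/168 + 1 = 19 + 1 = 20

20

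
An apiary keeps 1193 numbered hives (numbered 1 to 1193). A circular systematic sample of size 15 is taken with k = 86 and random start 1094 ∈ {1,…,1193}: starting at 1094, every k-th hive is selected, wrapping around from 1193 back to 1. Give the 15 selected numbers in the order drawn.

Selection 1: 1094
Selection 2: 1094 + 86 = 1180
Selection 3: 1180 + 86 = 1266 → 1266 − 1193 = 73
Selection 4: 73 + 86 = 159
Selection 5: 159 + 86 = 245
Selection 6: 245 + 86 = 331
Selection 7: 331 + 86 = 417
Selection 8: 417 + 86 = 503
Selection 9: 503 + 86 = 589
Selection 10: 589 + 86 = 675
Selection 11: 675 + 86 = 761
Selection 12: 761 + 86 = 847
Selection 13: 847 + 86 = 933
Selection 14: 933 + 86 = 1019
Selection 15: 1019 + 86 = 1105

1094, 1180, 73, 159, 245, 331, 417, 503, 589, 675, 761, 847, 933, 1019, 1105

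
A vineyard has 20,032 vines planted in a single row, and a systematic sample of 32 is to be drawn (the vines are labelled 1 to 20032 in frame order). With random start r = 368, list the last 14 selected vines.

11636, 12262, 12888, 13514, 14140, 14766, 15392, 16018, 16644, 17270, 17896, 18522, 19148, 19774

k = N/n = 20032/32 = 626
19th selection = 368 + 18×626 = 11636
20th: 11636 + 626 = 12262
21st: 12262 + 626 = 12888
22nd: 12888 + 626 = 13514
23rd: 13514 + 626 = 14140
24th: 14140 + 626 = 14766
25th: 14766 + 626 = 15392
26th: 15392 + 626 = 16018
27th: 16018 + 626 = 16644
28th: 16644 + 626 = 17270
29th: 17270 + 626 = 17896
30th: 17896 + 626 = 18522
31st: 18522 + 626 = 19148
32nd: 19148 + 626 = 19774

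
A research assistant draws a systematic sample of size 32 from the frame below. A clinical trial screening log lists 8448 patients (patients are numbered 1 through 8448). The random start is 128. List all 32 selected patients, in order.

128, 392, 656, 920, 1184, 1448, 1712, 1976, 2240, 2504, 2768, 3032, 3296, 3560, 3824, 4088, 4352, 4616, 4880, 5144, 5408, 5672, 5936, 6200, 6464, 6728, 6992, 7256, 7520, 7784, 8048, 8312

k = N/n = 8448/32 = 264
patient 1: 128
patient 2: 128 + 264 = 392
patient 3: 392 + 264 = 656
patient 4: 656 + 264 = 920
patient 5: 920 + 264 = 1184
patient 6: 1184 + 264 = 1448
patient 7: 1448 + 264 = 1712
patient 8: 1712 + 264 = 1976
patient 9: 1976 + 264 = 2240
patient 10: 2240 + 264 = 2504
patient 11: 2504 + 264 = 2768
patient 12: 2768 + 264 = 3032
patient 13: 3032 + 264 = 3296
patient 14: 3296 + 264 = 3560
patient 15: 3560 + 264 = 3824
patient 16: 3824 + 264 = 4088
patient 17: 4088 + 264 = 4352
patient 18: 4352 + 264 = 4616
patient 19: 4616 + 264 = 4880
patient 20: 4880 + 264 = 5144
patient 21: 5144 + 264 = 5408
patient 22: 5408 + 264 = 5672
patient 23: 5672 + 264 = 5936
patient 24: 5936 + 264 = 6200
patient 25: 6200 + 264 = 6464
patient 26: 6464 + 264 = 6728
patient 27: 6728 + 264 = 6992
patient 28: 6992 + 264 = 7256
patient 29: 7256 + 264 = 7520
patient 30: 7520 + 264 = 7784
patient 31: 7784 + 264 = 8048
patient 32: 8048 + 264 = 8312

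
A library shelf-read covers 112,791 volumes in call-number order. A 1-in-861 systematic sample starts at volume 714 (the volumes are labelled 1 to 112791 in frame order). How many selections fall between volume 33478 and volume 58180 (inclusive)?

28

k = 861
First selection ≥ 33478: 714 + ⌈(33478−714)/861⌉·861 = 714 + 39×861 = 34293
Last selection ≤ 58180: 714 + ⌊(58180−714)/861⌋·861 = 714 + 66×861 = 57540
Count = 66 − 39 + 1 = 28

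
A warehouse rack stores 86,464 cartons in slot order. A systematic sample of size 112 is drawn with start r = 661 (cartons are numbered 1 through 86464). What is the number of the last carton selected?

k = 86464/112 = 772
112th selection = r + (112−1)·k = 661 + 111×772 = 661 + 85692 = 86353

86353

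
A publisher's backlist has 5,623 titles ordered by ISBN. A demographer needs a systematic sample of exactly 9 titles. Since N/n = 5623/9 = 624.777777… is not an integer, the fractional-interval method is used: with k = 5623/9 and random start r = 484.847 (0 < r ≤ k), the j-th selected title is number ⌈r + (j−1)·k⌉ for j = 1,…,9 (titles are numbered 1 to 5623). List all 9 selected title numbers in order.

485, 1110, 1735, 2360, 2984, 3609, 4234, 4859, 5484

j=1: r + 0k = 484.847 → ⌈·⌉ = 485
j=2: r + 1k = 1109.624777… → ⌈·⌉ = 1110
j=3: r + 2k = 1734.402555… → ⌈·⌉ = 1735
j=4: r + 3k = 2359.180333… → ⌈·⌉ = 2360
j=5: r + 4k = 2983.958111… → ⌈·⌉ = 2984
j=6: r + 5k = 3608.735888… → ⌈·⌉ = 3609
j=7: r + 6k = 4233.513666… → ⌈·⌉ = 4234
j=8: r + 7k = 4858.291444… → ⌈·⌉ = 4859
j=9: r + 8k = 5483.069222… → ⌈·⌉ = 5484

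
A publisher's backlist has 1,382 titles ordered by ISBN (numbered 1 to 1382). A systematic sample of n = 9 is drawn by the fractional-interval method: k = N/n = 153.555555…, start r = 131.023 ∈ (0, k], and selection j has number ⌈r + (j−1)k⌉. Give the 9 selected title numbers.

132, 285, 439, 592, 746, 899, 1053, 1206, 1360

j=1: r + 0k = 131.023 → ⌈·⌉ = 132
j=2: r + 1k = 284.578555… → ⌈·⌉ = 285
j=3: r + 2k = 438.134111… → ⌈·⌉ = 439
j=4: r + 3k = 591.689666… → ⌈·⌉ = 592
j=5: r + 4k = 745.245222… → ⌈·⌉ = 746
j=6: r + 5k = 898.800777… → ⌈·⌉ = 899
j=7: r + 6k = 1052.356333… → ⌈·⌉ = 1053
j=8: r + 7k = 1205.911888… → ⌈·⌉ = 1206
j=9: r + 8k = 1359.467444… → ⌈·⌉ = 1360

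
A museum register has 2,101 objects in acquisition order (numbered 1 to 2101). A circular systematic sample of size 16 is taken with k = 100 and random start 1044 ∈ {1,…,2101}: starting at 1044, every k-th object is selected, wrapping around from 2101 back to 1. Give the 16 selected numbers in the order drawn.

1044, 1144, 1244, 1344, 1444, 1544, 1644, 1744, 1844, 1944, 2044, 43, 143, 243, 343, 443

Selection 1: 1044
Selection 2: 1044 + 100 = 1144
Selection 3: 1144 + 100 = 1244
Selection 4: 1244 + 100 = 1344
Selection 5: 1344 + 100 = 1444
Selection 6: 1444 + 100 = 1544
Selection 7: 1544 + 100 = 1644
Selection 8: 1644 + 100 = 1744
Selection 9: 1744 + 100 = 1844
Selection 10: 1844 + 100 = 1944
Selection 11: 1944 + 100 = 2044
Selection 12: 2044 + 100 = 2144 → 2144 − 2101 = 43
Selection 13: 43 + 100 = 143
Selection 14: 143 + 100 = 243
Selection 15: 243 + 100 = 343
Selection 16: 343 + 100 = 443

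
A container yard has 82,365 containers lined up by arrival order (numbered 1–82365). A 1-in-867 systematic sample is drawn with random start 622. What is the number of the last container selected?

82120

k = 867
95th selection = r + (95−1)·k = 622 + 94×867 = 622 + 81498 = 82120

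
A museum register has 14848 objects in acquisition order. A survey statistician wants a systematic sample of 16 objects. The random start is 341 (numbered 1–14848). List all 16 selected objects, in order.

k = N/n = 14848/16 = 928
object 1: 341
object 2: 341 + 928 = 1269
object 3: 1269 + 928 = 2197
object 4: 2197 + 928 = 3125
object 5: 3125 + 928 = 4053
object 6: 4053 + 928 = 4981
object 7: 4981 + 928 = 5909
object 8: 5909 + 928 = 6837
object 9: 6837 + 928 = 7765
object 10: 7765 + 928 = 8693
object 11: 8693 + 928 = 9621
object 12: 9621 + 928 = 10549
object 13: 10549 + 928 = 11477
object 14: 11477 + 928 = 12405
object 15: 12405 + 928 = 13333
object 16: 13333 + 928 = 14261

341, 1269, 2197, 3125, 4053, 4981, 5909, 6837, 7765, 8693, 9621, 10549, 11477, 12405, 13333, 14261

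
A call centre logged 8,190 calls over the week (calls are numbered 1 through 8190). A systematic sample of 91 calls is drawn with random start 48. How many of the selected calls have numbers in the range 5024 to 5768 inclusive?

k = 8190/91 = 90
First selection ≥ 5024: 48 + ⌈(5024−48)/90⌉·90 = 48 + 56×90 = 5088
Last selection ≤ 5768: 48 + ⌊(5768−48)/90⌋·90 = 48 + 63×90 = 5718
Count = 63 − 56 + 1 = 8

8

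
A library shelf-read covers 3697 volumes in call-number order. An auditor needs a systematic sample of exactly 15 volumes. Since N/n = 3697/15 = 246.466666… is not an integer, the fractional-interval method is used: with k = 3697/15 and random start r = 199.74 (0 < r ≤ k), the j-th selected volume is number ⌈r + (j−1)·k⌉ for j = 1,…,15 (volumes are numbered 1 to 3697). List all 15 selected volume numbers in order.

j=1: r + 0k = 199.74 → ⌈·⌉ = 200
j=2: r + 1k = 446.206666… → ⌈·⌉ = 447
j=3: r + 2k = 692.673333… → ⌈·⌉ = 693
j=4: r + 3k = 939.14 → ⌈·⌉ = 940
j=5: r + 4k = 1185.606666… → ⌈·⌉ = 1186
j=6: r + 5k = 1432.073333… → ⌈·⌉ = 1433
j=7: r + 6k = 1678.54 → ⌈·⌉ = 1679
j=8: r + 7k = 1925.006666… → ⌈·⌉ = 1926
j=9: r + 8k = 2171.473333… → ⌈·⌉ = 2172
j=10: r + 9k = 2417.94 → ⌈·⌉ = 2418
j=11: r + 10k = 2664.406666… → ⌈·⌉ = 2665
j=12: r + 11k = 2910.873333… → ⌈·⌉ = 2911
j=13: r + 12k = 3157.34 → ⌈·⌉ = 3158
j=14: r + 13k = 3403.806666… → ⌈·⌉ = 3404
j=15: r + 14k = 3650.273333… → ⌈·⌉ = 3651

200, 447, 693, 940, 1186, 1433, 1679, 1926, 2172, 2418, 2665, 2911, 3158, 3404, 3651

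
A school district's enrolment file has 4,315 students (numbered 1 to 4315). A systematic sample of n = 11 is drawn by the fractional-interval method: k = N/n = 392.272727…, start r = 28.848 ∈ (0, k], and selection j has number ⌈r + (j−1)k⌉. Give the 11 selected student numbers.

29, 422, 814, 1206, 1598, 1991, 2383, 2775, 3168, 3560, 3952

j=1: r + 0k = 28.848 → ⌈·⌉ = 29
j=2: r + 1k = 421.120727… → ⌈·⌉ = 422
j=3: r + 2k = 813.393454… → ⌈·⌉ = 814
j=4: r + 3k = 1205.666181… → ⌈·⌉ = 1206
j=5: r + 4k = 1597.938909… → ⌈·⌉ = 1598
j=6: r + 5k = 1990.211636… → ⌈·⌉ = 1991
j=7: r + 6k = 2382.484363… → ⌈·⌉ = 2383
j=8: r + 7k = 2774.757090… → ⌈·⌉ = 2775
j=9: r + 8k = 3167.029818… → ⌈·⌉ = 3168
j=10: r + 9k = 3559.302545… → ⌈·⌉ = 3560
j=11: r + 10k = 3951.575272… → ⌈·⌉ = 3952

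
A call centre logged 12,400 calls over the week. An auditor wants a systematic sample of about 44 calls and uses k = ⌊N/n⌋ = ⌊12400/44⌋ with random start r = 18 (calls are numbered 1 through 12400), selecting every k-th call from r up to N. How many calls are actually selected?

k = ⌊12400/44⌋ = 281
Achieved size = ⌊(12400 − 18)/281⌋ + 1 = ⌊12382/281⌋ + 1 = 44 + 1 = 45
(last selection: 18 + 44×281 = 12382 ≤ 12400; next would be 12663 > 12400)

45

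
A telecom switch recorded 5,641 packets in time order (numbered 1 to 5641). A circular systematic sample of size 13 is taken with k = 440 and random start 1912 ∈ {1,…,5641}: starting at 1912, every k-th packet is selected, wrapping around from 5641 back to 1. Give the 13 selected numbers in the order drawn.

1912, 2352, 2792, 3232, 3672, 4112, 4552, 4992, 5432, 231, 671, 1111, 1551

Selection 1: 1912
Selection 2: 1912 + 440 = 2352
Selection 3: 2352 + 440 = 2792
Selection 4: 2792 + 440 = 3232
Selection 5: 3232 + 440 = 3672
Selection 6: 3672 + 440 = 4112
Selection 7: 4112 + 440 = 4552
Selection 8: 4552 + 440 = 4992
Selection 9: 4992 + 440 = 5432
Selection 10: 5432 + 440 = 5872 → 5872 − 5641 = 231
Selection 11: 231 + 440 = 671
Selection 12: 671 + 440 = 1111
Selection 13: 1111 + 440 = 1551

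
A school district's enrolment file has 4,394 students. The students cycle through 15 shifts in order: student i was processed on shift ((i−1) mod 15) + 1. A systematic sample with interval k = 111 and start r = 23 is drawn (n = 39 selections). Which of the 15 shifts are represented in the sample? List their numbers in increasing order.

2, 5, 8, 11, 14

Consecutive selections differ by k = 111, so their shift numbers differ by 111 mod 15 = 6.
gcd(111, 15) = 3, so the sample visits 15/3 = 5 distinct residues mod 15.
Start 23 is shift 8; the shifts hit are 2, 5, 8, 11, 14.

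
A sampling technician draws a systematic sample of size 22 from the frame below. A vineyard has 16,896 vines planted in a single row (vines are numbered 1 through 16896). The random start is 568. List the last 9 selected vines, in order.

k = N/n = 16896/22 = 768
14th selection = 568 + 13×768 = 10552
15th: 10552 + 768 = 11320
16th: 11320 + 768 = 12088
17th: 12088 + 768 = 12856
18th: 12856 + 768 = 13624
19th: 13624 + 768 = 14392
20th: 14392 + 768 = 15160
21st: 15160 + 768 = 15928
22nd: 15928 + 768 = 16696

10552, 11320, 12088, 12856, 13624, 14392, 15160, 15928, 16696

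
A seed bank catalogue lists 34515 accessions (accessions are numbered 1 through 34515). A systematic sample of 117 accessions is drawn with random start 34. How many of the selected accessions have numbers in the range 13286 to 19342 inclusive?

21

k = 34515/117 = 295
First selection ≥ 13286: 34 + ⌈(13286−34)/295⌉·295 = 34 + 45×295 = 13309
Last selection ≤ 19342: 34 + ⌊(19342−34)/295⌋·295 = 34 + 65×295 = 19209
Count = 65 − 45 + 1 = 21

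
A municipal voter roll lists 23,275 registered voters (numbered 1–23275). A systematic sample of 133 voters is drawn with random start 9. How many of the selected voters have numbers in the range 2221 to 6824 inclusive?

k = 23275/133 = 175
First selection ≥ 2221: 9 + ⌈(2221−9)/175⌉·175 = 9 + 13×175 = 2284
Last selection ≤ 6824: 9 + ⌊(6824−9)/175⌋·175 = 9 + 38×175 = 6659
Count = 38 − 13 + 1 = 26

26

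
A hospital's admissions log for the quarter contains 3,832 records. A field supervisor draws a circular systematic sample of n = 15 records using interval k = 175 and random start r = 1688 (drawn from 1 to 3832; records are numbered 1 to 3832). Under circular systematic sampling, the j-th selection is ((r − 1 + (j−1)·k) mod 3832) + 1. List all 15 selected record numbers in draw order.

Selection 1: 1688
Selection 2: 1688 + 175 = 1863
Selection 3: 1863 + 175 = 2038
Selection 4: 2038 + 175 = 2213
Selection 5: 2213 + 175 = 2388
Selection 6: 2388 + 175 = 2563
Selection 7: 2563 + 175 = 2738
Selection 8: 2738 + 175 = 2913
Selection 9: 2913 + 175 = 3088
Selection 10: 3088 + 175 = 3263
Selection 11: 3263 + 175 = 3438
Selection 12: 3438 + 175 = 3613
Selection 13: 3613 + 175 = 3788
Selection 14: 3788 + 175 = 3963 → 3963 − 3832 = 131
Selection 15: 131 + 175 = 306

1688, 1863, 2038, 2213, 2388, 2563, 2738, 2913, 3088, 3263, 3438, 3613, 3788, 131, 306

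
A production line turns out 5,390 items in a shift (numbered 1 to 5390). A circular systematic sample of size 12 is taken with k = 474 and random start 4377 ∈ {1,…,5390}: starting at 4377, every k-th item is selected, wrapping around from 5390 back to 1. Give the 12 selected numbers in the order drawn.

4377, 4851, 5325, 409, 883, 1357, 1831, 2305, 2779, 3253, 3727, 4201

Selection 1: 4377
Selection 2: 4377 + 474 = 4851
Selection 3: 4851 + 474 = 5325
Selection 4: 5325 + 474 = 5799 → 5799 − 5390 = 409
Selection 5: 409 + 474 = 883
Selection 6: 883 + 474 = 1357
Selection 7: 1357 + 474 = 1831
Selection 8: 1831 + 474 = 2305
Selection 9: 2305 + 474 = 2779
Selection 10: 2779 + 474 = 3253
Selection 11: 3253 + 474 = 3727
Selection 12: 3727 + 474 = 4201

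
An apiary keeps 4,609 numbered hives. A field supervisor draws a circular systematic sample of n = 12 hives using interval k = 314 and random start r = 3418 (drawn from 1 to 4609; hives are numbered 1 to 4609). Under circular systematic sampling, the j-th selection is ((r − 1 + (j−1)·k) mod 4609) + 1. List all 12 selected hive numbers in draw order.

3418, 3732, 4046, 4360, 65, 379, 693, 1007, 1321, 1635, 1949, 2263

Selection 1: 3418
Selection 2: 3418 + 314 = 3732
Selection 3: 3732 + 314 = 4046
Selection 4: 4046 + 314 = 4360
Selection 5: 4360 + 314 = 4674 → 4674 − 4609 = 65
Selection 6: 65 + 314 = 379
Selection 7: 379 + 314 = 693
Selection 8: 693 + 314 = 1007
Selection 9: 1007 + 314 = 1321
Selection 10: 1321 + 314 = 1635
Selection 11: 1635 + 314 = 1949
Selection 12: 1949 + 314 = 2263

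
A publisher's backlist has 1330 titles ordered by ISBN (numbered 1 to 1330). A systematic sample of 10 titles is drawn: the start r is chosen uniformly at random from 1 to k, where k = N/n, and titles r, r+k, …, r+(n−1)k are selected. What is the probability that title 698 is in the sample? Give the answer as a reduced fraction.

1/133

k = 1330/10 = 133.
Title 698 is selected iff r ≡ 698 (mod 133); exactly one such r in {1,…,133}.
Inclusion probability = 1/133.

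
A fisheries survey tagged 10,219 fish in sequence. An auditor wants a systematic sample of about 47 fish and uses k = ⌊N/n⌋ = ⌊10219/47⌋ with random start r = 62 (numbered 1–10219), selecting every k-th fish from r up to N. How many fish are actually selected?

47

k = ⌊10219/47⌋ = 217
Achieved size = ⌊(10219 − 62)/217⌋ + 1 = ⌊10157/217⌋ + 1 = 46 + 1 = 47
(last selection: 62 + 46×217 = 10044 ≤ 10219; next would be 10261 > 10219)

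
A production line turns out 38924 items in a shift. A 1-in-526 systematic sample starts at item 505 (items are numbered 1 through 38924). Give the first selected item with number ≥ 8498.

k = 526
Steps past start: ⌈(8498 − 505)/526⌉ = ⌈7993/526⌉ = 16
Selected item: 505 + 16×526 = 8921

8921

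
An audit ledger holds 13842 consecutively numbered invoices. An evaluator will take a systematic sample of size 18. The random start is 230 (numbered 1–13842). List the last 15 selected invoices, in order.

2537, 3306, 4075, 4844, 5613, 6382, 7151, 7920, 8689, 9458, 10227, 10996, 11765, 12534, 13303

k = N/n = 13842/18 = 769
4th selection = 230 + 3×769 = 2537
5th: 2537 + 769 = 3306
6th: 3306 + 769 = 4075
7th: 4075 + 769 = 4844
8th: 4844 + 769 = 5613
9th: 5613 + 769 = 6382
10th: 6382 + 769 = 7151
11th: 7151 + 769 = 7920
12th: 7920 + 769 = 8689
13th: 8689 + 769 = 9458
14th: 9458 + 769 = 10227
15th: 10227 + 769 = 10996
16th: 10996 + 769 = 11765
17th: 11765 + 769 = 12534
18th: 12534 + 769 = 13303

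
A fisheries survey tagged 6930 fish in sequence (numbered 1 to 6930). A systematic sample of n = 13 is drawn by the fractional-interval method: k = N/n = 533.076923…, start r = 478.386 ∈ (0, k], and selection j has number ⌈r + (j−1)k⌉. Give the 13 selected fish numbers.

j=1: r + 0k = 478.386 → ⌈·⌉ = 479
j=2: r + 1k = 1011.462923… → ⌈·⌉ = 1012
j=3: r + 2k = 1544.539846… → ⌈·⌉ = 1545
j=4: r + 3k = 2077.616769… → ⌈·⌉ = 2078
j=5: r + 4k = 2610.693692… → ⌈·⌉ = 2611
j=6: r + 5k = 3143.770615… → ⌈·⌉ = 3144
j=7: r + 6k = 3676.847538… → ⌈·⌉ = 3677
j=8: r + 7k = 4209.924461… → ⌈·⌉ = 4210
j=9: r + 8k = 4743.001384… → ⌈·⌉ = 4744
j=10: r + 9k = 5276.078307… → ⌈·⌉ = 5277
j=11: r + 10k = 5809.155230… → ⌈·⌉ = 5810
j=12: r + 11k = 6342.232153… → ⌈·⌉ = 6343
j=13: r + 12k = 6875.309076… → ⌈·⌉ = 6876

479, 1012, 1545, 2078, 2611, 3144, 3677, 4210, 4744, 5277, 5810, 6343, 6876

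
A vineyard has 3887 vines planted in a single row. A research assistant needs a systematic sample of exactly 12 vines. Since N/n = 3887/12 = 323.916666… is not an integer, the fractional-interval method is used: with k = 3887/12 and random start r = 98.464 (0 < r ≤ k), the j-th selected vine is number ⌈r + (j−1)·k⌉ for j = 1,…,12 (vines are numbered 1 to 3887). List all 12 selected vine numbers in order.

99, 423, 747, 1071, 1395, 1719, 2042, 2366, 2690, 3014, 3338, 3662

j=1: r + 0k = 98.464 → ⌈·⌉ = 99
j=2: r + 1k = 422.380666… → ⌈·⌉ = 423
j=3: r + 2k = 746.297333… → ⌈·⌉ = 747
j=4: r + 3k = 1070.214 → ⌈·⌉ = 1071
j=5: r + 4k = 1394.130666… → ⌈·⌉ = 1395
j=6: r + 5k = 1718.047333… → ⌈·⌉ = 1719
j=7: r + 6k = 2041.964 → ⌈·⌉ = 2042
j=8: r + 7k = 2365.880666… → ⌈·⌉ = 2366
j=9: r + 8k = 2689.797333… → ⌈·⌉ = 2690
j=10: r + 9k = 3013.714 → ⌈·⌉ = 3014
j=11: r + 10k = 3337.630666… → ⌈·⌉ = 3338
j=12: r + 11k = 3661.547333… → ⌈·⌉ = 3662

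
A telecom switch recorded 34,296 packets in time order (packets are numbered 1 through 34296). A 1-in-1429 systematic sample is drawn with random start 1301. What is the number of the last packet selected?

34168

k = 1429
24th selection = r + (24−1)·k = 1301 + 23×1429 = 1301 + 32867 = 34168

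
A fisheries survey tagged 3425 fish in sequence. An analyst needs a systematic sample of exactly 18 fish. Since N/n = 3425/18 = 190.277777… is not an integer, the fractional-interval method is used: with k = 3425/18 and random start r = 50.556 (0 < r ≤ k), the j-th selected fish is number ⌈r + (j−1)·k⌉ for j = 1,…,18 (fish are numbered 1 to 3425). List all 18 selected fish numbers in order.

j=1: r + 0k = 50.556 → ⌈·⌉ = 51
j=2: r + 1k = 240.833777… → ⌈·⌉ = 241
j=3: r + 2k = 431.111555… → ⌈·⌉ = 432
j=4: r + 3k = 621.389333… → ⌈·⌉ = 622
j=5: r + 4k = 811.667111… → ⌈·⌉ = 812
j=6: r + 5k = 1001.944888… → ⌈·⌉ = 1002
j=7: r + 6k = 1192.222666… → ⌈·⌉ = 1193
j=8: r + 7k = 1382.500444… → ⌈·⌉ = 1383
j=9: r + 8k = 1572.778222… → ⌈·⌉ = 1573
j=10: r + 9k = 1763.056 → ⌈·⌉ = 1764
j=11: r + 10k = 1953.333777… → ⌈·⌉ = 1954
j=12: r + 11k = 2143.611555… → ⌈·⌉ = 2144
j=13: r + 12k = 2333.889333… → ⌈·⌉ = 2334
j=14: r + 13k = 2524.167111… → ⌈·⌉ = 2525
j=15: r + 14k = 2714.444888… → ⌈·⌉ = 2715
j=16: r + 15k = 2904.722666… → ⌈·⌉ = 2905
j=17: r + 16k = 3095.000444… → ⌈·⌉ = 3096
j=18: r + 17k = 3285.278222… → ⌈·⌉ = 3286

51, 241, 432, 622, 812, 1002, 1193, 1383, 1573, 1764, 1954, 2144, 2334, 2525, 2715, 2905, 3096, 3286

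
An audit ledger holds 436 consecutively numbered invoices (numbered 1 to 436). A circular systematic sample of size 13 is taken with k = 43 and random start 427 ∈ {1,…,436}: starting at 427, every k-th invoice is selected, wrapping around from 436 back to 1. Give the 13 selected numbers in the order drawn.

Selection 1: 427
Selection 2: 427 + 43 = 470 → 470 − 436 = 34
Selection 3: 34 + 43 = 77
Selection 4: 77 + 43 = 120
Selection 5: 120 + 43 = 163
Selection 6: 163 + 43 = 206
Selection 7: 206 + 43 = 249
Selection 8: 249 + 43 = 292
Selection 9: 292 + 43 = 335
Selection 10: 335 + 43 = 378
Selection 11: 378 + 43 = 421
Selection 12: 421 + 43 = 464 → 464 − 436 = 28
Selection 13: 28 + 43 = 71

427, 34, 77, 120, 163, 206, 249, 292, 335, 378, 421, 28, 71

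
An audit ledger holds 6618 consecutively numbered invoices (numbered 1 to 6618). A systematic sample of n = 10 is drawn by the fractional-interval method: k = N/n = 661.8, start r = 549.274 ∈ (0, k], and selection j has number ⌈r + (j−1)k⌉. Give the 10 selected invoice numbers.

j=1: r + 0k = 549.274 → ⌈·⌉ = 550
j=2: r + 1k = 1211.074 → ⌈·⌉ = 1212
j=3: r + 2k = 1872.874 → ⌈·⌉ = 1873
j=4: r + 3k = 2534.674 → ⌈·⌉ = 2535
j=5: r + 4k = 3196.474 → ⌈·⌉ = 3197
j=6: r + 5k = 3858.274 → ⌈·⌉ = 3859
j=7: r + 6k = 4520.074 → ⌈·⌉ = 4521
j=8: r + 7k = 5181.874 → ⌈·⌉ = 5182
j=9: r + 8k = 5843.674 → ⌈·⌉ = 5844
j=10: r + 9k = 6505.474 → ⌈·⌉ = 6506

550, 1212, 1873, 2535, 3197, 3859, 4521, 5182, 5844, 6506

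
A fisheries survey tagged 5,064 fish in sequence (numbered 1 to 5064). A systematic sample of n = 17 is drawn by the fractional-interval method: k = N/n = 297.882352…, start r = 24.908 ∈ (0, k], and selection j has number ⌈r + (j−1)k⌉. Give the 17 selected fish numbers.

25, 323, 621, 919, 1217, 1515, 1813, 2111, 2408, 2706, 3004, 3302, 3600, 3898, 4196, 4494, 4792

j=1: r + 0k = 24.908 → ⌈·⌉ = 25
j=2: r + 1k = 322.790352… → ⌈·⌉ = 323
j=3: r + 2k = 620.672705… → ⌈·⌉ = 621
j=4: r + 3k = 918.555058… → ⌈·⌉ = 919
j=5: r + 4k = 1216.437411… → ⌈·⌉ = 1217
j=6: r + 5k = 1514.319764… → ⌈·⌉ = 1515
j=7: r + 6k = 1812.202117… → ⌈·⌉ = 1813
j=8: r + 7k = 2110.084470… → ⌈·⌉ = 2111
j=9: r + 8k = 2407.966823… → ⌈·⌉ = 2408
j=10: r + 9k = 2705.849176… → ⌈·⌉ = 2706
j=11: r + 10k = 3003.731529… → ⌈·⌉ = 3004
j=12: r + 11k = 3301.613882… → ⌈·⌉ = 3302
j=13: r + 12k = 3599.496235… → ⌈·⌉ = 3600
j=14: r + 13k = 3897.378588… → ⌈·⌉ = 3898
j=15: r + 14k = 4195.260941… → ⌈·⌉ = 4196
j=16: r + 15k = 4493.143294… → ⌈·⌉ = 4494
j=17: r + 16k = 4791.025647… → ⌈·⌉ = 4792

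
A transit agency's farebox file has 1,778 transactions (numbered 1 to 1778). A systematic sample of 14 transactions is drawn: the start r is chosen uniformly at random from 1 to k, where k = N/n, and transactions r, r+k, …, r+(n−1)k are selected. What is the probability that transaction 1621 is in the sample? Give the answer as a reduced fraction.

1/127

k = 1778/14 = 127.
Transaction 1621 is selected iff r ≡ 1621 (mod 127); exactly one such r in {1,…,127}.
Inclusion probability = 1/127.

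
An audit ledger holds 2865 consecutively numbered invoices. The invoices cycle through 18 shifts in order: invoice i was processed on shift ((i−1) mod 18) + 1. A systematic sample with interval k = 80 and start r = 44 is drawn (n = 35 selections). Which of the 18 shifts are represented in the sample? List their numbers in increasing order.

2, 4, 6, 8, 10, 12, 14, 16, 18

Consecutive selections differ by k = 80, so their shift numbers differ by 80 mod 18 = 8.
gcd(80, 18) = 2, so the sample visits 18/2 = 9 distinct residues mod 18.
Start 44 is shift 8; the shifts hit are 2, 4, 6, 8, 10, 12, 14, 16, 18.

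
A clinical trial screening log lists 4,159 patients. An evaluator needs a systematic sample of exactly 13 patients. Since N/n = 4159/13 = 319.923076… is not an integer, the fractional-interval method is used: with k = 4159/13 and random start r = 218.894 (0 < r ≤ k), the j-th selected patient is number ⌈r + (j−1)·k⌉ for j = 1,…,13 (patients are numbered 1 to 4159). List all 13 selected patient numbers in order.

j=1: r + 0k = 218.894 → ⌈·⌉ = 219
j=2: r + 1k = 538.817076… → ⌈·⌉ = 539
j=3: r + 2k = 858.740153… → ⌈·⌉ = 859
j=4: r + 3k = 1178.663230… → ⌈·⌉ = 1179
j=5: r + 4k = 1498.586307… → ⌈·⌉ = 1499
j=6: r + 5k = 1818.509384… → ⌈·⌉ = 1819
j=7: r + 6k = 2138.432461… → ⌈·⌉ = 2139
j=8: r + 7k = 2458.355538… → ⌈·⌉ = 2459
j=9: r + 8k = 2778.278615… → ⌈·⌉ = 2779
j=10: r + 9k = 3098.201692… → ⌈·⌉ = 3099
j=11: r + 10k = 3418.124769… → ⌈·⌉ = 3419
j=12: r + 11k = 3738.047846… → ⌈·⌉ = 3739
j=13: r + 12k = 4057.970923… → ⌈·⌉ = 4058

219, 539, 859, 1179, 1499, 1819, 2139, 2459, 2779, 3099, 3419, 3739, 4058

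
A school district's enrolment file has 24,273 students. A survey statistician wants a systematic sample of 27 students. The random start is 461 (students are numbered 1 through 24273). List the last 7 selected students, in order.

k = N/n = 24273/27 = 899
21st selection = 461 + 20×899 = 18441
22nd: 18441 + 899 = 19340
23rd: 19340 + 899 = 20239
24th: 20239 + 899 = 21138
25th: 21138 + 899 = 22037
26th: 22037 + 899 = 22936
27th: 22936 + 899 = 23835

18441, 19340, 20239, 21138, 22037, 22936, 23835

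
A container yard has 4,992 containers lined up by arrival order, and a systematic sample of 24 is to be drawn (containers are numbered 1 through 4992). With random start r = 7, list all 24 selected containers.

7, 215, 423, 631, 839, 1047, 1255, 1463, 1671, 1879, 2087, 2295, 2503, 2711, 2919, 3127, 3335, 3543, 3751, 3959, 4167, 4375, 4583, 4791

k = N/n = 4992/24 = 208
container 1: 7
container 2: 7 + 208 = 215
container 3: 215 + 208 = 423
container 4: 423 + 208 = 631
container 5: 631 + 208 = 839
container 6: 839 + 208 = 1047
container 7: 1047 + 208 = 1255
container 8: 1255 + 208 = 1463
container 9: 1463 + 208 = 1671
container 10: 1671 + 208 = 1879
container 11: 1879 + 208 = 2087
container 12: 2087 + 208 = 2295
container 13: 2295 + 208 = 2503
container 14: 2503 + 208 = 2711
container 15: 2711 + 208 = 2919
container 16: 2919 + 208 = 3127
container 17: 3127 + 208 = 3335
container 18: 3335 + 208 = 3543
container 19: 3543 + 208 = 3751
container 20: 3751 + 208 = 3959
container 21: 3959 + 208 = 4167
container 22: 4167 + 208 = 4375
container 23: 4375 + 208 = 4583
container 24: 4583 + 208 = 4791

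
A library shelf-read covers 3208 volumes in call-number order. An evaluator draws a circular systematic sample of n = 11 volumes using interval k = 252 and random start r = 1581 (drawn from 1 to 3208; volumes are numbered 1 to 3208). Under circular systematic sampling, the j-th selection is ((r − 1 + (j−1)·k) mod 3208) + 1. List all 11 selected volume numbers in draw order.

1581, 1833, 2085, 2337, 2589, 2841, 3093, 137, 389, 641, 893

Selection 1: 1581
Selection 2: 1581 + 252 = 1833
Selection 3: 1833 + 252 = 2085
Selection 4: 2085 + 252 = 2337
Selection 5: 2337 + 252 = 2589
Selection 6: 2589 + 252 = 2841
Selection 7: 2841 + 252 = 3093
Selection 8: 3093 + 252 = 3345 → 3345 − 3208 = 137
Selection 9: 137 + 252 = 389
Selection 10: 389 + 252 = 641
Selection 11: 641 + 252 = 893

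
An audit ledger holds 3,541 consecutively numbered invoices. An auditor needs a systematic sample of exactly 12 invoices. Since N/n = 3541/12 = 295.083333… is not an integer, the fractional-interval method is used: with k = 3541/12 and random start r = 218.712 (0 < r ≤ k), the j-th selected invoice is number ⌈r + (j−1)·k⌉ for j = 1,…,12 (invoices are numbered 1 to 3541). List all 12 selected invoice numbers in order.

219, 514, 809, 1104, 1400, 1695, 1990, 2285, 2580, 2875, 3170, 3465

j=1: r + 0k = 218.712 → ⌈·⌉ = 219
j=2: r + 1k = 513.795333… → ⌈·⌉ = 514
j=3: r + 2k = 808.878666… → ⌈·⌉ = 809
j=4: r + 3k = 1103.962 → ⌈·⌉ = 1104
j=5: r + 4k = 1399.045333… → ⌈·⌉ = 1400
j=6: r + 5k = 1694.128666… → ⌈·⌉ = 1695
j=7: r + 6k = 1989.212 → ⌈·⌉ = 1990
j=8: r + 7k = 2284.295333… → ⌈·⌉ = 2285
j=9: r + 8k = 2579.378666… → ⌈·⌉ = 2580
j=10: r + 9k = 2874.462 → ⌈·⌉ = 2875
j=11: r + 10k = 3169.545333… → ⌈·⌉ = 3170
j=12: r + 11k = 3464.628666… → ⌈·⌉ = 3465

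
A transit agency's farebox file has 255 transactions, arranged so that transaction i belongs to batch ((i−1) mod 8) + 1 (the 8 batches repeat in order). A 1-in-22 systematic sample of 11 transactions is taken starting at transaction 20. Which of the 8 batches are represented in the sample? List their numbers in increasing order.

Consecutive selections differ by k = 22, so their batch numbers differ by 22 mod 8 = 6.
gcd(22, 8) = 2, so the sample visits 8/2 = 4 distinct residues mod 8.
Start 20 is batch 4; the batches hit are 2, 4, 6, 8.

2, 4, 6, 8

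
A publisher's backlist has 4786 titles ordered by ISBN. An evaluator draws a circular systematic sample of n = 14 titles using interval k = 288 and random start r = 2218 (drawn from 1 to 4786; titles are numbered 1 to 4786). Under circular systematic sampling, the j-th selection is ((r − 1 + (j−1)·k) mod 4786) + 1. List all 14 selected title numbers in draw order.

Selection 1: 2218
Selection 2: 2218 + 288 = 2506
Selection 3: 2506 + 288 = 2794
Selection 4: 2794 + 288 = 3082
Selection 5: 3082 + 288 = 3370
Selection 6: 3370 + 288 = 3658
Selection 7: 3658 + 288 = 3946
Selection 8: 3946 + 288 = 4234
Selection 9: 4234 + 288 = 4522
Selection 10: 4522 + 288 = 4810 → 4810 − 4786 = 24
Selection 11: 24 + 288 = 312
Selection 12: 312 + 288 = 600
Selection 13: 600 + 288 = 888
Selection 14: 888 + 288 = 1176

2218, 2506, 2794, 3082, 3370, 3658, 3946, 4234, 4522, 24, 312, 600, 888, 1176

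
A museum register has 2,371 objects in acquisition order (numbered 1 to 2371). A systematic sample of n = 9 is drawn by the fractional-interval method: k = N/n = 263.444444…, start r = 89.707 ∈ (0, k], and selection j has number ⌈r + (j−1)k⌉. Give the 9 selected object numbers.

90, 354, 617, 881, 1144, 1407, 1671, 1934, 2198

j=1: r + 0k = 89.707 → ⌈·⌉ = 90
j=2: r + 1k = 353.151444… → ⌈·⌉ = 354
j=3: r + 2k = 616.595888… → ⌈·⌉ = 617
j=4: r + 3k = 880.040333… → ⌈·⌉ = 881
j=5: r + 4k = 1143.484777… → ⌈·⌉ = 1144
j=6: r + 5k = 1406.929222… → ⌈·⌉ = 1407
j=7: r + 6k = 1670.373666… → ⌈·⌉ = 1671
j=8: r + 7k = 1933.818111… → ⌈·⌉ = 1934
j=9: r + 8k = 2197.262555… → ⌈·⌉ = 2198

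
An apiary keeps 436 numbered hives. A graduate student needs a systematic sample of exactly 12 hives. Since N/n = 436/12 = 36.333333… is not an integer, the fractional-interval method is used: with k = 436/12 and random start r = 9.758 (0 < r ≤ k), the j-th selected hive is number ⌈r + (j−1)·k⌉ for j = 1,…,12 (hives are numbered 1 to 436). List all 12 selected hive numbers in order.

j=1: r + 0k = 9.758 → ⌈·⌉ = 10
j=2: r + 1k = 46.091333… → ⌈·⌉ = 47
j=3: r + 2k = 82.424666… → ⌈·⌉ = 83
j=4: r + 3k = 118.758 → ⌈·⌉ = 119
j=5: r + 4k = 155.091333… → ⌈·⌉ = 156
j=6: r + 5k = 191.424666… → ⌈·⌉ = 192
j=7: r + 6k = 227.758 → ⌈·⌉ = 228
j=8: r + 7k = 264.091333… → ⌈·⌉ = 265
j=9: r + 8k = 300.424666… → ⌈·⌉ = 301
j=10: r + 9k = 336.758 → ⌈·⌉ = 337
j=11: r + 10k = 373.091333… → ⌈·⌉ = 374
j=12: r + 11k = 409.424666… → ⌈·⌉ = 410

10, 47, 83, 119, 156, 192, 228, 265, 301, 337, 374, 410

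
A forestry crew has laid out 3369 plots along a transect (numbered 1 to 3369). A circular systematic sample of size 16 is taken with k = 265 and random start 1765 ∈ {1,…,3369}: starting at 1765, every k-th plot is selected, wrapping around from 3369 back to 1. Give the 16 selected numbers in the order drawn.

1765, 2030, 2295, 2560, 2825, 3090, 3355, 251, 516, 781, 1046, 1311, 1576, 1841, 2106, 2371

Selection 1: 1765
Selection 2: 1765 + 265 = 2030
Selection 3: 2030 + 265 = 2295
Selection 4: 2295 + 265 = 2560
Selection 5: 2560 + 265 = 2825
Selection 6: 2825 + 265 = 3090
Selection 7: 3090 + 265 = 3355
Selection 8: 3355 + 265 = 3620 → 3620 − 3369 = 251
Selection 9: 251 + 265 = 516
Selection 10: 516 + 265 = 781
Selection 11: 781 + 265 = 1046
Selection 12: 1046 + 265 = 1311
Selection 13: 1311 + 265 = 1576
Selection 14: 1576 + 265 = 1841
Selection 15: 1841 + 265 = 2106
Selection 16: 2106 + 265 = 2371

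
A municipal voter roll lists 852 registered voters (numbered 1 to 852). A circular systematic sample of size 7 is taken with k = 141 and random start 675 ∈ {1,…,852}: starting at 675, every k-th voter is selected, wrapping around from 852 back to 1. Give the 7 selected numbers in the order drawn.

Selection 1: 675
Selection 2: 675 + 141 = 816
Selection 3: 816 + 141 = 957 → 957 − 852 = 105
Selection 4: 105 + 141 = 246
Selection 5: 246 + 141 = 387
Selection 6: 387 + 141 = 528
Selection 7: 528 + 141 = 669

675, 816, 105, 246, 387, 528, 669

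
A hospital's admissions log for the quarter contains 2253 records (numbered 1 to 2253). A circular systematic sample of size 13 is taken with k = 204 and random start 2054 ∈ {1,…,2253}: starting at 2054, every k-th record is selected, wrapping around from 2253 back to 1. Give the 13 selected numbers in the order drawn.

2054, 5, 209, 413, 617, 821, 1025, 1229, 1433, 1637, 1841, 2045, 2249

Selection 1: 2054
Selection 2: 2054 + 204 = 2258 → 2258 − 2253 = 5
Selection 3: 5 + 204 = 209
Selection 4: 209 + 204 = 413
Selection 5: 413 + 204 = 617
Selection 6: 617 + 204 = 821
Selection 7: 821 + 204 = 1025
Selection 8: 1025 + 204 = 1229
Selection 9: 1229 + 204 = 1433
Selection 10: 1433 + 204 = 1637
Selection 11: 1637 + 204 = 1841
Selection 12: 1841 + 204 = 2045
Selection 13: 2045 + 204 = 2249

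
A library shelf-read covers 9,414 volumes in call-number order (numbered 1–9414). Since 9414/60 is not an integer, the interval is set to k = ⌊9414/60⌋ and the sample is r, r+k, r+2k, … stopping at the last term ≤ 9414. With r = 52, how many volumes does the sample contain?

k = ⌊9414/60⌋ = 156
Achieved size = ⌊(9414 − 52)/156⌋ + 1 = ⌊9362/156⌋ + 1 = 60 + 1 = 61
(last selection: 52 + 60×156 = 9412 ≤ 9414; next would be 9568 > 9414)

61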